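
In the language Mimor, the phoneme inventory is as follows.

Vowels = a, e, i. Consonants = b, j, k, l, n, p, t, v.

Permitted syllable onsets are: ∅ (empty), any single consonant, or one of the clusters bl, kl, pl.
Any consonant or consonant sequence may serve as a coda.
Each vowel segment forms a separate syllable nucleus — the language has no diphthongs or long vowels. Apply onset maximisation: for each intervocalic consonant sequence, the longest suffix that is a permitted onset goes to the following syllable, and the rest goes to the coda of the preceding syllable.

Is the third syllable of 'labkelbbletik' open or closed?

open

The vowels are a, e, e, i — 4 nuclei, so 4 syllables.
σ1/σ2 boundary: /bk/ splits as /b/ + /k/ (/k/ is the longest suffix that is a licit onset).
σ2/σ3 boundary: /lbbl/ splits as /lb/ + /bl/ (/bl/ is the longest suffix that is a licit onset).
σ3/σ4 boundary: /t/ → onset of the next syllable (single consonants are always licit onsets).
Result: lab.kelb.ble.tik.
Syllable 3 is /ble/; it ends in its nucleus with no coda, so it is open.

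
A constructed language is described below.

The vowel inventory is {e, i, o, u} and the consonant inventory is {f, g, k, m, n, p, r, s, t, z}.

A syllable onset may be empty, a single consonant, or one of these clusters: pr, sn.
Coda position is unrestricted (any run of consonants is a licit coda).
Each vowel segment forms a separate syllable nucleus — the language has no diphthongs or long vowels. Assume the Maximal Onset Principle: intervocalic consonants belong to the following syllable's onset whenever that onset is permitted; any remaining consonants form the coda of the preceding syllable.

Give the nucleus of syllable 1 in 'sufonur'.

u

The vowels are u, o, u — 3 nuclei, so 3 syllables.
The first nucleus (vowel 1 from the left) is /u/.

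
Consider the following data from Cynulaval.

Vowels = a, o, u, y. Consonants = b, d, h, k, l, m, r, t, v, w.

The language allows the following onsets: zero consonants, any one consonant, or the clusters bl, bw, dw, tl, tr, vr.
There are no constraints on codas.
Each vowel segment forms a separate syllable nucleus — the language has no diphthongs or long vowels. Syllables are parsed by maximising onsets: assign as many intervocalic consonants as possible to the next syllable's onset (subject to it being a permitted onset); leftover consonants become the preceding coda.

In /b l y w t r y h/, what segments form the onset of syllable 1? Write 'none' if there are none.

Vowels present: y, y; each is a nucleus, giving 2 syllables.
σ1/σ2 boundary: /wtr/; trying suffixes from longest down, /tr/ is the first permitted one, so coda /w/ | onset /tr/.
Putting it together: blyw.tryh.
Syllable 1 is /blyw/: onset /bl/, nucleus /y/, coda /w/.

bl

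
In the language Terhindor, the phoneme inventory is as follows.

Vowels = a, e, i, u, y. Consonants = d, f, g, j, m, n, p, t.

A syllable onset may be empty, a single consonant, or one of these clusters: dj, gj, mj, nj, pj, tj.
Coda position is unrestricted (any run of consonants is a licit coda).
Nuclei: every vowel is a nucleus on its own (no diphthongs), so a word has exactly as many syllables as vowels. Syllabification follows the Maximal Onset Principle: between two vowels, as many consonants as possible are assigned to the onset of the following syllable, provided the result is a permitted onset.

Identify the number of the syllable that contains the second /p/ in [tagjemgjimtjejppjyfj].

5

The vowels are a, e, i, e, y — 5 nuclei, so 5 syllables.
/a…e/ gap (V1→V2): /gj/ — entire cluster is a permitted onset → onset /gj/, coda ∅.
/e…i/ gap (V2→V3): /mgj/ splits as /m/ + /gj/ (/gj/ is the longest suffix that is a licit onset).
/i…e/ gap (V3→V4): /mtj/ splits as /m/ + /tj/ (/tj/ is the longest suffix that is a licit onset).
/e…y/ gap (V4→V5): /jppj/ splits as /jp/ + /pj/ (/pj/ is the longest suffix that is a licit onset).
Syllabification: ta.gjem.gjim.tjejp.pjyfj.
The second /p/ is in the onset of syllable 5 (/pjyfj/).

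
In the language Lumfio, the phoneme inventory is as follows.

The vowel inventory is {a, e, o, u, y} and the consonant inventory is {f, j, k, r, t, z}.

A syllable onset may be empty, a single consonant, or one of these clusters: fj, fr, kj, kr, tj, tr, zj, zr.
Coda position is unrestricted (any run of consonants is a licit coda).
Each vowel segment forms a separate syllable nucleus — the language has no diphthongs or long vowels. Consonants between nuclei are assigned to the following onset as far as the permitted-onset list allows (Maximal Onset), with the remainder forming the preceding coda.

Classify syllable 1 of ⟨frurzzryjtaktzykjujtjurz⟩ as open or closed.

Vowels present: u, y, a, y, u, u; each is a nucleus, giving 6 syllables.
/u…y/ gap (V1→V2): /rzzr/; trying suffixes from longest down, /zr/ is the first permitted one, so coda /rz/ | onset /zr/.
/y…a/ gap (V2→V3): /jt/; trying suffixes from longest down, /t/ is the first permitted one, so coda /j/ | onset /t/.
/a…y/ gap (V3→V4): cluster /ktz/ — the longest permitted-onset suffix is /z/; onset = /z/, preceding coda = /kt/.
/y…u/ gap (V4→V5): cluster /kj/ — /kj/ is itself a permitted onset, so the whole cluster goes right; preceding coda = ∅.
/u…u/ gap (V5→V6): /jtj/ splits as /j/ + /tj/ (/tj/ is the longest suffix that is a licit onset).
Syllabification: frurz.zryj.takt.zy.kjuj.tjurz.
Syllable 1 is /frurz/ with coda /rz/, so it is closed.

closed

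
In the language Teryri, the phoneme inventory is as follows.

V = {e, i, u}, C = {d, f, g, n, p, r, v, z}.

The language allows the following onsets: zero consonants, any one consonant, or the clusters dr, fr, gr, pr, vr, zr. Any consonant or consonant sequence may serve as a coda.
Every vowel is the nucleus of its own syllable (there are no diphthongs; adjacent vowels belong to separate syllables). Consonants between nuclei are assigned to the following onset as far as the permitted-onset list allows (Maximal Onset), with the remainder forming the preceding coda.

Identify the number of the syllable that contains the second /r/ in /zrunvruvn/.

Nuclei (vowels): u, u → 2 syllables.
V1 /u/ – V2 /u/: /nvr/ — longest licit onset from the right is /vr/, leaving /n/ as coda.
Result: zrun.vruvn.
The second /r/ is in the onset of syllable 2 (/vruvn/).

2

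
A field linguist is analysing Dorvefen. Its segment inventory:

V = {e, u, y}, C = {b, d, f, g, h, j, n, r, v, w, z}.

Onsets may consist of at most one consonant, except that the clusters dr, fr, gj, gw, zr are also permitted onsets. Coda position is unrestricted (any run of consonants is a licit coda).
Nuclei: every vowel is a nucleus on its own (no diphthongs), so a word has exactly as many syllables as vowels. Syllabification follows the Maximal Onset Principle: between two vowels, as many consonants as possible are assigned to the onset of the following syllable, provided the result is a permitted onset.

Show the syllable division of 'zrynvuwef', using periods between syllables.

The vowels are y, u, e — 3 nuclei, so 3 syllables.
Between /y/ (V1) and /u/ (V2): /nv/; trying suffixes from longest down, /v/ is the first permitted one, so coda /n/ | onset /v/.
Between /u/ (V2) and /e/ (V3): /w/ is a single consonant, so it becomes the next onset.

zryn.vu.wef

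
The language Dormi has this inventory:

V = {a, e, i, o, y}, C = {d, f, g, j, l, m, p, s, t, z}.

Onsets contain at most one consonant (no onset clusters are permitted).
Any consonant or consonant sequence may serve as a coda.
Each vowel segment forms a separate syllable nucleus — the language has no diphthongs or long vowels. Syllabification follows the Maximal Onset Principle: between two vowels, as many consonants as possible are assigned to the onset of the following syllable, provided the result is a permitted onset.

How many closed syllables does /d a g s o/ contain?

1

The vowels are a, o — 2 nuclei, so 2 syllables.
Between /a/ (V1) and /o/ (V2): /gs/ splits as /g/ + /s/ (/s/ is the longest suffix that is a licit onset).
So the parse is dag.so.
Classifying each syllable: /dag/ (closed), /so/ (open).
Closed syllables: 1.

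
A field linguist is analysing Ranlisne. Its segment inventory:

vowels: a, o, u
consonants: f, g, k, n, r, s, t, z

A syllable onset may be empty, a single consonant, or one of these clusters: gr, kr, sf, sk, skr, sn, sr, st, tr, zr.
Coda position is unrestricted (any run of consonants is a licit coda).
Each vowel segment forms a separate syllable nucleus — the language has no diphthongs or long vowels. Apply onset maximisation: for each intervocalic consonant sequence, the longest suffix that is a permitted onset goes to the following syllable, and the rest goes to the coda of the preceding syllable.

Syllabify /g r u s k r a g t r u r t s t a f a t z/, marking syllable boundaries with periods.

gru.skrag.trurt.sta.fatz

The vowels are u, a, u, a, a — 5 nuclei, so 5 syllables.
σ1/σ2 boundary: /skr/ — entire cluster is a permitted onset → onset /skr/, coda ∅.
σ2/σ3 boundary: /gtr/ — longest licit onset from the right is /tr/, leaving /g/ as coda.
σ3/σ4 boundary: /rtst/; trying suffixes from longest down, /st/ is the first permitted one, so coda /rt/ | onset /st/.
σ4/σ5 boundary: /f/ is a single consonant, so it becomes the next onset.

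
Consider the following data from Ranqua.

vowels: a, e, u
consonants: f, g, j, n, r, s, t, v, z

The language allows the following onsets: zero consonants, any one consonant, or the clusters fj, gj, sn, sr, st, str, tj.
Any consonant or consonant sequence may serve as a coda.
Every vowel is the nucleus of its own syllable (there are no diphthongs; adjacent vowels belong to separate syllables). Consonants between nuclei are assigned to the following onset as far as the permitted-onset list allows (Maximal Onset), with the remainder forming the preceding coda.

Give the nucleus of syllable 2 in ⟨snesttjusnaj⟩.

u

Nuclei (vowels): e, u, a → 3 syllables.
The second nucleus (vowel 2 from the left) is /u/.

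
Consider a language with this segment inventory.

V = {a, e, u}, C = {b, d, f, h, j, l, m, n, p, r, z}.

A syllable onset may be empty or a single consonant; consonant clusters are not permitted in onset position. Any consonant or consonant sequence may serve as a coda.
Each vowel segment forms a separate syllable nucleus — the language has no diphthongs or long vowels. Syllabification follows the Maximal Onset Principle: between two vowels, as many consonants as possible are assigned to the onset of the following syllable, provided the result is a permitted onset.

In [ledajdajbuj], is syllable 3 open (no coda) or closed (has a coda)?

The vowels are e, a, a, u — 4 nuclei, so 4 syllables.
σ1/σ2 boundary: /d/ → onset of the next syllable (single consonants are always licit onsets).
σ2/σ3 boundary: cluster /jd/ — the longest permitted-onset suffix is /d/; onset = /d/, preceding coda = /j/.
σ3/σ4 boundary: /jb/ — longest licit onset from the right is /b/, leaving /j/ as coda.
Syllabification: le.daj.daj.buj.
Syllable 3 is /daj/ with coda /j/, so it is closed.

closed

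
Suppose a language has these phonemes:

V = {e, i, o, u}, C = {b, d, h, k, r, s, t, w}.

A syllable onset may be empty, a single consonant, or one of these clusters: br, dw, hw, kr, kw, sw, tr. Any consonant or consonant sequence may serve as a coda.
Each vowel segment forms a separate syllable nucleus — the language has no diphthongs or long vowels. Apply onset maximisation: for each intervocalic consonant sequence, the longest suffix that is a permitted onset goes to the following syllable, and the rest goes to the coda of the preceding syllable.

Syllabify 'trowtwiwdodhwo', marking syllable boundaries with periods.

Vowels present: o, i, o, o; each is a nucleus, giving 4 syllables.
V1 /o/ – V2 /i/: /wtw/ — longest licit onset from the right is /w/, leaving /wt/ as coda.
V2 /i/ – V3 /o/: /wd/ — longest licit onset from the right is /d/, leaving /w/ as coda.
V3 /o/ – V4 /o/: cluster /dhw/ — the longest permitted-onset suffix is /hw/; onset = /hw/, preceding coda = /d/.

trowt.wiw.dod.hwo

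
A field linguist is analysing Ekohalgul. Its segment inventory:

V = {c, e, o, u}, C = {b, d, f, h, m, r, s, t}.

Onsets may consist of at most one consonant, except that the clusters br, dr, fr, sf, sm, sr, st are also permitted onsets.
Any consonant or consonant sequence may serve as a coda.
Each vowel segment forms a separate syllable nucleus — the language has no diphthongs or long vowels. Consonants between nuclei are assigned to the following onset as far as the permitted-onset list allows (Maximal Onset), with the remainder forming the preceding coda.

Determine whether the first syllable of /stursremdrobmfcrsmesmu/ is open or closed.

Nuclei (vowels): u, e, o, c, e, u → 6 syllables.
/u…e/ gap (V1→V2): /rsr/ splits as /r/ + /sr/ (/sr/ is the longest suffix that is a licit onset).
/e…o/ gap (V2→V3): /mdr/ — longest licit onset from the right is /dr/, leaving /m/ as coda.
/o…c/ gap (V3→V4): /bmf/ — longest licit onset from the right is /f/, leaving /bm/ as coda.
/c…e/ gap (V4→V5): /rsm/; trying suffixes from longest down, /sm/ is the first permitted one, so coda /r/ | onset /sm/.
/e…u/ gap (V5→V6): /sm/ is a licit onset in full, so it all attaches to the next syllable.
Result: stur.srem.drobm.fcr.sme.smu.
Syllable 1 is /stur/ with coda /r/, so it is closed.

closed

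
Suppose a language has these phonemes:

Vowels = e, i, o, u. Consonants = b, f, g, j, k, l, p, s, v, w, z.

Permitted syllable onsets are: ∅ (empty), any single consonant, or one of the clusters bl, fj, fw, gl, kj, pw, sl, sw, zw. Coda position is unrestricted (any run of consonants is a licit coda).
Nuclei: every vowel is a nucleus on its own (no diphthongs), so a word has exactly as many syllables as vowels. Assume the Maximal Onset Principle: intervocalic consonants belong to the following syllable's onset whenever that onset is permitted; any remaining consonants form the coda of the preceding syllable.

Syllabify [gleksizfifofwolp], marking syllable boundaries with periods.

glek.siz.fi.fo.fwolp

Nuclei (vowels): e, i, i, o, o → 5 syllables.
V1 /e/ – V2 /i/: /ks/; trying suffixes from longest down, /s/ is the first permitted one, so coda /k/ | onset /s/.
V2 /i/ – V3 /i/: /zf/; trying suffixes from longest down, /f/ is the first permitted one, so coda /z/ | onset /f/.
V3 /i/ – V4 /o/: /f/ is a single consonant, so it becomes the next onset.
V4 /o/ – V5 /o/: cluster /fw/ — /fw/ is itself a permitted onset, so the whole cluster goes right; preceding coda = ∅.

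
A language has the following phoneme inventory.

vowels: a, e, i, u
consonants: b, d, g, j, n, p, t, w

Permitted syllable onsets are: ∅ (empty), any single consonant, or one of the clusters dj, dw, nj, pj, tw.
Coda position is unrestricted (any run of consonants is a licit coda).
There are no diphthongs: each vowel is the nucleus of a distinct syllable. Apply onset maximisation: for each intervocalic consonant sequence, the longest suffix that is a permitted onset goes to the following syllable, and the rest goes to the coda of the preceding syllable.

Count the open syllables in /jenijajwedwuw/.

The vowels are e, i, a, e, u — 5 nuclei, so 5 syllables.
Between /e/ (V1) and /i/ (V2): just /n/ — single C goes to the following onset.
Between /i/ (V2) and /a/ (V3): /j/ → onset of the next syllable (single consonants are always licit onsets).
Between /a/ (V3) and /e/ (V4): /jw/; trying suffixes from longest down, /w/ is the first permitted one, so coda /j/ | onset /w/.
Between /e/ (V4) and /u/ (V5): cluster /dw/ — /dw/ is itself a permitted onset, so the whole cluster goes right; preceding coda = ∅.
Syllabification: je.ni.jaj.we.dwuw.
Classifying each syllable: /je/ (open), /ni/ (open), /jaj/ (closed), /we/ (open), /dwuw/ (closed).
Open syllables: 3.

3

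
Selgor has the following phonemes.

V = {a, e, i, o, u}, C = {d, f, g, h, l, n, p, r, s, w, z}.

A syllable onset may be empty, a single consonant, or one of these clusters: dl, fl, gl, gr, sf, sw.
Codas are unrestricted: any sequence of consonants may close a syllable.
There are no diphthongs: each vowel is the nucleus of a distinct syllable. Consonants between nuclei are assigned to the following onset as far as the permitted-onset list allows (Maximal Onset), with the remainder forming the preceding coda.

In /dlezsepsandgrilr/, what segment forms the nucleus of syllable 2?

e

The vowels are e, e, a, i — 4 nuclei, so 4 syllables.
The second nucleus (vowel 2 from the left) is /e/.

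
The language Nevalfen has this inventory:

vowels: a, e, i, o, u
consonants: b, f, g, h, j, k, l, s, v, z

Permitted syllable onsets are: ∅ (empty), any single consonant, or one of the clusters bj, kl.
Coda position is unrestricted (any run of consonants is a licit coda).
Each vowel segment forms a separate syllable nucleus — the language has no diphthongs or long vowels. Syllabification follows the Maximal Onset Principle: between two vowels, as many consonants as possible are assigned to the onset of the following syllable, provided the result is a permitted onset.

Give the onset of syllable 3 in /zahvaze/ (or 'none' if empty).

Nuclei (vowels): a, a, e → 3 syllables.
σ1/σ2 boundary: /hv/; trying suffixes from longest down, /v/ is the first permitted one, so coda /h/ | onset /v/.
σ2/σ3 boundary: /z/ is a single consonant, so it becomes the next onset.
Putting it together: zah.va.ze.
Syllable 3 is /ze/: onset /z/, nucleus /e/, coda ∅.

z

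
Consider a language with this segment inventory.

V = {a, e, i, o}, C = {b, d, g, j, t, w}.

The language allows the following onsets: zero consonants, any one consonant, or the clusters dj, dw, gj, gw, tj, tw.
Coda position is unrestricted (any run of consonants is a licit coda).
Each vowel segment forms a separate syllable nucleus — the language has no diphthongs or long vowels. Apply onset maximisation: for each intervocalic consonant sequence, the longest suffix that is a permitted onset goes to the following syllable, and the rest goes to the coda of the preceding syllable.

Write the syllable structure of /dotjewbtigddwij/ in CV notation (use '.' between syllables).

The vowels are o, e, i, i — 4 nuclei, so 4 syllables.
σ1/σ2 boundary: /tj/ is a licit onset in full, so it all attaches to the next syllable.
σ2/σ3 boundary: /wbt/; trying suffixes from longest down, /t/ is the first permitted one, so coda /wb/ | onset /t/.
σ3/σ4 boundary: /gddw/; trying suffixes from longest down, /dw/ is the first permitted one, so coda /gd/ | onset /dw/.
Putting it together: do.tjewb.tigd.dwij.
Mapping each syllable to C/V: /do/ → CV, /tjewb/ → CCVCC, /tigd/ → CVCC, /dwij/ → CCVC.

CV.CCVCC.CVCC.CCVC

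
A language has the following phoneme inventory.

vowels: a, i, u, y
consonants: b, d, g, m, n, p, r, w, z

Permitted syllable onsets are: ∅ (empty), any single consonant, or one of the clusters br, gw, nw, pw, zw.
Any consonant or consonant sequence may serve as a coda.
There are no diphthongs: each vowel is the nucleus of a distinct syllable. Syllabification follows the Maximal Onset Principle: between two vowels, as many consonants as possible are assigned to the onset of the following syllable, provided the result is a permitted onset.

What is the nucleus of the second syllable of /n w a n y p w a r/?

y

Nuclei (vowels): a, y, a → 3 syllables.
The second nucleus (vowel 2 from the left) is /y/.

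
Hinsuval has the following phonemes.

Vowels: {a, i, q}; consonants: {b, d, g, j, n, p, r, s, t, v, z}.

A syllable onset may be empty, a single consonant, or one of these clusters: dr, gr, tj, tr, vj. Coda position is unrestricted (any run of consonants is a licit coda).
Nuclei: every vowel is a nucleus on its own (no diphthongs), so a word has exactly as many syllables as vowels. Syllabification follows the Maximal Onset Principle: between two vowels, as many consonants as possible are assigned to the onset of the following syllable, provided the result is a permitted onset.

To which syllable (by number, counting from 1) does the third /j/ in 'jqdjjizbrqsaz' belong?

The vowels are q, i, q, a — 4 nuclei, so 4 syllables.
V1 /q/ – V2 /i/: /djj/ splits as /dj/ + /j/ (/j/ is the longest suffix that is a licit onset).
V2 /i/ – V3 /q/: cluster /zbr/ — the longest permitted-onset suffix is /r/; onset = /r/, preceding coda = /zb/.
V3 /q/ – V4 /a/: just /s/ — single C goes to the following onset.
Result: jqdj.jizb.rq.saz.
The third /j/ is in the onset of syllable 2 (/jizb/).

2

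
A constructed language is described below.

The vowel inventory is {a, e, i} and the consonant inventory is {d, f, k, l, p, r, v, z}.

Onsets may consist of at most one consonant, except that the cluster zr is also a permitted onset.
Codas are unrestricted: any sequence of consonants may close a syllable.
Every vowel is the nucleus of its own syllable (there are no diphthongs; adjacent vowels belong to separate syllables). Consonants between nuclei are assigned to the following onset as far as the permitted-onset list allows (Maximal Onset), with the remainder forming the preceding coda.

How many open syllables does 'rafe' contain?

Nuclei (vowels): a, e → 2 syllables.
/a…e/ gap (V1→V2): just /f/ — single C goes to the following onset.
Result: ra.fe.
Classifying each syllable: /ra/ (open), /fe/ (open).
Open syllables: 2.

2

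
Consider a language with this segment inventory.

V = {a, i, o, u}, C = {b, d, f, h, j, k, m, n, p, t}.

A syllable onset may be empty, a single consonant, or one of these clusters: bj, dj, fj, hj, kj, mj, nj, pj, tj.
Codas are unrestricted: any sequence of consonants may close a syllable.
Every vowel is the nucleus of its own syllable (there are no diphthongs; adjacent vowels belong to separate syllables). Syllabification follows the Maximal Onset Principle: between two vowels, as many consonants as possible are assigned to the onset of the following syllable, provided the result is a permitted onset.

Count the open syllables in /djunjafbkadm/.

The vowels are u, a, a — 3 nuclei, so 3 syllables.
σ1/σ2 boundary: cluster /nj/ — /nj/ is itself a permitted onset, so the whole cluster goes right; preceding coda = ∅.
σ2/σ3 boundary: cluster /fbk/ — the longest permitted-onset suffix is /k/; onset = /k/, preceding coda = /fb/.
So the parse is dju.njafb.kadm.
Classifying each syllable: /dju/ (open), /njafb/ (closed), /kadm/ (closed).
Open syllables: 1.

1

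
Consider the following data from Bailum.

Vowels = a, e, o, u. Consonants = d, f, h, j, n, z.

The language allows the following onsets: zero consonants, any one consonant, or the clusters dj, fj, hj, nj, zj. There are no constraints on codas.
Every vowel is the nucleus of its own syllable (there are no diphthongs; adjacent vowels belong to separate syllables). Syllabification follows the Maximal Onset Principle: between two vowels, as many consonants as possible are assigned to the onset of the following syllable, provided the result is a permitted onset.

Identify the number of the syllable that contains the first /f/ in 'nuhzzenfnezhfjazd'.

2

Vowels present: u, e, e, a; each is a nucleus, giving 4 syllables.
V1 /u/ – V2 /e/: /hzz/ — longest licit onset from the right is /z/, leaving /hz/ as coda.
V2 /e/ – V3 /e/: /nfn/; trying suffixes from longest down, /n/ is the first permitted one, so coda /nf/ | onset /n/.
V3 /e/ – V4 /a/: /zhfj/; trying suffixes from longest down, /fj/ is the first permitted one, so coda /zh/ | onset /fj/.
Result: nuhz.zenf.nezh.fjazd.
The first /f/ is in the coda of syllable 2 (/zenf/).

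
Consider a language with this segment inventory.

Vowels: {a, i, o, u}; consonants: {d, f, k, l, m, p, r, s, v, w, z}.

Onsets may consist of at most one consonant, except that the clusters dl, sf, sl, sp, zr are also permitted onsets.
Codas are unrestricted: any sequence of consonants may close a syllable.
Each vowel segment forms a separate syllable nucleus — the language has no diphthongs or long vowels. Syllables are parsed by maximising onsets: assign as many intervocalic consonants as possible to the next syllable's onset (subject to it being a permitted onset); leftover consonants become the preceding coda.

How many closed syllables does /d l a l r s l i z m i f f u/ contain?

3

The vowels are a, i, i, u — 4 nuclei, so 4 syllables.
Between /a/ (V1) and /i/ (V2): /lrsl/; trying suffixes from longest down, /sl/ is the first permitted one, so coda /lr/ | onset /sl/.
Between /i/ (V2) and /i/ (V3): /zm/; trying suffixes from longest down, /m/ is the first permitted one, so coda /z/ | onset /m/.
Between /i/ (V3) and /u/ (V4): /ff/; trying suffixes from longest down, /f/ is the first permitted one, so coda /f/ | onset /f/.
Syllabification: dlalr.sliz.mif.fu.
Classifying each syllable: /dlalr/ (closed), /sliz/ (closed), /mif/ (closed), /fu/ (open).
Closed syllables: 3.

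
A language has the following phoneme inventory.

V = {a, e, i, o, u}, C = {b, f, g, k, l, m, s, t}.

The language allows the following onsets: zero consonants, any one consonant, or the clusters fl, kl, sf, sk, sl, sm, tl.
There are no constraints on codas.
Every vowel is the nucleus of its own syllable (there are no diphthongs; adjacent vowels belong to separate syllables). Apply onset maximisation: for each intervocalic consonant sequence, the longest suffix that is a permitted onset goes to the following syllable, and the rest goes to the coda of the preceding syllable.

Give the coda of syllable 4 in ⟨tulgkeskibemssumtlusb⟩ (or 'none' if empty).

The vowels are u, e, i, e, u, u — 6 nuclei, so 6 syllables.
/u…e/ gap (V1→V2): cluster /lgk/ — the longest permitted-onset suffix is /k/; onset = /k/, preceding coda = /lg/.
/e…i/ gap (V2→V3): /sk/ — entire cluster is a permitted onset → onset /sk/, coda ∅.
/i…e/ gap (V3→V4): /b/ → onset of the next syllable (single consonants are always licit onsets).
/e…u/ gap (V4→V5): /mss/ splits as /ms/ + /s/ (/s/ is the longest suffix that is a licit onset).
/u…u/ gap (V5→V6): cluster /mtl/ — the longest permitted-onset suffix is /tl/; onset = /tl/, preceding coda = /m/.
So the parse is tulg.ke.ski.bems.sum.tlusb.
Syllable 4 is /bems/: onset /b/, nucleus /e/, coda /ms/.

ms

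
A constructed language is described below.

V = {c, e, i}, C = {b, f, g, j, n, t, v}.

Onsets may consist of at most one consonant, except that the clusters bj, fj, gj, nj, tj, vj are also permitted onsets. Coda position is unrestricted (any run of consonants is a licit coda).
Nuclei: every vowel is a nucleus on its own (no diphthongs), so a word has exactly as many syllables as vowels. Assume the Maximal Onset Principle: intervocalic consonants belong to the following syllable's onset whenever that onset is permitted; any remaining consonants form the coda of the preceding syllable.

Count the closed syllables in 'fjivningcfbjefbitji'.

4

The vowels are i, i, c, e, i, i — 6 nuclei, so 6 syllables.
σ1/σ2 boundary: /vn/ splits as /v/ + /n/ (/n/ is the longest suffix that is a licit onset).
σ2/σ3 boundary: /ng/; trying suffixes from longest down, /g/ is the first permitted one, so coda /n/ | onset /g/.
σ3/σ4 boundary: /fbj/; trying suffixes from longest down, /bj/ is the first permitted one, so coda /f/ | onset /bj/.
σ4/σ5 boundary: /fb/; trying suffixes from longest down, /b/ is the first permitted one, so coda /f/ | onset /b/.
σ5/σ6 boundary: cluster /tj/ — /tj/ is itself a permitted onset, so the whole cluster goes right; preceding coda = ∅.
So the parse is fjiv.nin.gcf.bjef.bi.tji.
Classifying each syllable: /fjiv/ (closed), /nin/ (closed), /gcf/ (closed), /bjef/ (closed), /bi/ (open), /tji/ (open).
Closed syllables: 4.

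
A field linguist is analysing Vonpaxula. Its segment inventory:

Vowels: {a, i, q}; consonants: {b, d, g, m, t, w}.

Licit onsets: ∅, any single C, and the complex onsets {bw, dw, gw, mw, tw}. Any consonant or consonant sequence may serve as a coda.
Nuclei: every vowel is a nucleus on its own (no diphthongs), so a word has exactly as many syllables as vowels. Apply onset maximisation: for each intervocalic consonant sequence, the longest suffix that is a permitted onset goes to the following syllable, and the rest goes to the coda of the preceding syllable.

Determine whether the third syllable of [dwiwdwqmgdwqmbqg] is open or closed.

closed

Nuclei (vowels): i, q, q, q → 4 syllables.
V1 /i/ – V2 /q/: /wdw/ splits as /w/ + /dw/ (/dw/ is the longest suffix that is a licit onset).
V2 /q/ – V3 /q/: cluster /mgdw/ — the longest permitted-onset suffix is /dw/; onset = /dw/, preceding coda = /mg/.
V3 /q/ – V4 /q/: cluster /mb/ — the longest permitted-onset suffix is /b/; onset = /b/, preceding coda = /m/.
So the parse is dwiw.dwqmg.dwqm.bqg.
Syllable 3 is /dwqm/ with coda /m/, so it is closed.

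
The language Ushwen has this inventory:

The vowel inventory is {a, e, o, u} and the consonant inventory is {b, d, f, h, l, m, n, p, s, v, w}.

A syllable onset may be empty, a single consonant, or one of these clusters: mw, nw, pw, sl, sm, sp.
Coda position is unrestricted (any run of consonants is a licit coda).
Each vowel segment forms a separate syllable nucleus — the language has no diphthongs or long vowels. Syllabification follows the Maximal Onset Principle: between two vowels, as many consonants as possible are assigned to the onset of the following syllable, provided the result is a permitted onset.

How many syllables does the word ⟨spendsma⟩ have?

2

Nuclei (vowels): e, a → 2 syllables.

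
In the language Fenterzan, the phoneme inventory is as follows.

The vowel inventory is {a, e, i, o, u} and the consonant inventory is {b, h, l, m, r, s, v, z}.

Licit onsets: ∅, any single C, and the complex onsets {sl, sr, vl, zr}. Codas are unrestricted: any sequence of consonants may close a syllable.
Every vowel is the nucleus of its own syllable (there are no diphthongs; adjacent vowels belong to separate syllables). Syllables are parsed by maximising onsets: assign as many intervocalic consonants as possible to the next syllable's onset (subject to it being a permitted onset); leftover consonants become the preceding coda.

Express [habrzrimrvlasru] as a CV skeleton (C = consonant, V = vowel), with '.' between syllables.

CVCC.CCVCC.CCV.CCV

Vowels present: a, i, a, u; each is a nucleus, giving 4 syllables.
V1 /a/ – V2 /i/: cluster /brzr/ — the longest permitted-onset suffix is /zr/; onset = /zr/, preceding coda = /br/.
V2 /i/ – V3 /a/: /mrvl/ — longest licit onset from the right is /vl/, leaving /mr/ as coda.
V3 /a/ – V4 /u/: cluster /sr/ — /sr/ is itself a permitted onset, so the whole cluster goes right; preceding coda = ∅.
So the parse is habr.zrimr.vla.sru.
Mapping each syllable to C/V: /habr/ → CVCC, /zrimr/ → CCVCC, /vla/ → CCV, /sru/ → CCV.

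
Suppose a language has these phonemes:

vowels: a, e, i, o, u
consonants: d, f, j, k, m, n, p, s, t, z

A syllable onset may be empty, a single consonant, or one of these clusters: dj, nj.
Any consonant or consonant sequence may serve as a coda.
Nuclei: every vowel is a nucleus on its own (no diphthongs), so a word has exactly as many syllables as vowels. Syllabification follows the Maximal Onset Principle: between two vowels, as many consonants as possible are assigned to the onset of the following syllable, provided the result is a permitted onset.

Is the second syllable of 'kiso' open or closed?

The vowels are i, o — 2 nuclei, so 2 syllables.
V1 /i/ – V2 /o/: /s/ → onset of the next syllable (single consonants are always licit onsets).
Syllabification: ki.so.
Syllable 2 is /so/; it ends in its nucleus with no coda, so it is open.

open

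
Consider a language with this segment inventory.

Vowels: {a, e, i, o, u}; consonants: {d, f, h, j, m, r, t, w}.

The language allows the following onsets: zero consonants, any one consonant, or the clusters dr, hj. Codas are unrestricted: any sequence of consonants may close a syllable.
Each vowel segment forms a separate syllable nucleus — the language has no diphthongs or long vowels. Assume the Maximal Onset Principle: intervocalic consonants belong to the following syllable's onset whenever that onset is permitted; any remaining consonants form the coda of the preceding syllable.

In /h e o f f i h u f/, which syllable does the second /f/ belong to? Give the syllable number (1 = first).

3

The vowels are e, o, i, u — 4 nuclei, so 4 syllables.
V1 /e/ – V2 /o/: nothing intervenes; syllable break is V.V.
V2 /o/ – V3 /i/: /ff/ splits as /f/ + /f/ (/f/ is the longest suffix that is a licit onset).
V3 /i/ – V4 /u/: just /h/ — single C goes to the following onset.
Result: he.of.fi.huf.
The second /f/ is in the onset of syllable 3 (/fi/).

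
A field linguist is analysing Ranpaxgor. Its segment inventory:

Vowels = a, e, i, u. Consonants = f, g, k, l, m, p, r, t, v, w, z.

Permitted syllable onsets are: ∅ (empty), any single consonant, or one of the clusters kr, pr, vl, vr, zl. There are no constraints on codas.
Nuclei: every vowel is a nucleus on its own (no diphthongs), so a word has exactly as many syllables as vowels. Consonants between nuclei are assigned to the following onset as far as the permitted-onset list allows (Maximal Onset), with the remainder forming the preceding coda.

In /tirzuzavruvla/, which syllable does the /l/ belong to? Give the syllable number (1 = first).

5

Vowels present: i, u, a, u, a; each is a nucleus, giving 5 syllables.
σ1/σ2 boundary: /rz/ splits as /r/ + /z/ (/z/ is the longest suffix that is a licit onset).
σ2/σ3 boundary: just /z/ — single C goes to the following onset.
σ3/σ4 boundary: /vr/ — entire cluster is a permitted onset → onset /vr/, coda ∅.
σ4/σ5 boundary: /vl/ is a licit onset in full, so it all attaches to the next syllable.
Result: tir.zu.za.vru.vla.
The /l/ is in the onset of syllable 5 (/vla/).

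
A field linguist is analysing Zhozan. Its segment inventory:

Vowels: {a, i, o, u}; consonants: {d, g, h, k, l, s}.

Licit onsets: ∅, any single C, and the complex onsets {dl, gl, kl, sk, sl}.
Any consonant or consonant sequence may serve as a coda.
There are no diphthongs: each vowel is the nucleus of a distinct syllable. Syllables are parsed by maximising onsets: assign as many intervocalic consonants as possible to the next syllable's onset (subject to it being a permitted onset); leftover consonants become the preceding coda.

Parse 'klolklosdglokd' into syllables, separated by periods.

Vowels present: o, o, o; each is a nucleus, giving 3 syllables.
Between /o/ (V1) and /o/ (V2): /lkl/ — longest licit onset from the right is /kl/, leaving /l/ as coda.
Between /o/ (V2) and /o/ (V3): /sdgl/ — longest licit onset from the right is /gl/, leaving /sd/ as coda.

klol.klosd.glokd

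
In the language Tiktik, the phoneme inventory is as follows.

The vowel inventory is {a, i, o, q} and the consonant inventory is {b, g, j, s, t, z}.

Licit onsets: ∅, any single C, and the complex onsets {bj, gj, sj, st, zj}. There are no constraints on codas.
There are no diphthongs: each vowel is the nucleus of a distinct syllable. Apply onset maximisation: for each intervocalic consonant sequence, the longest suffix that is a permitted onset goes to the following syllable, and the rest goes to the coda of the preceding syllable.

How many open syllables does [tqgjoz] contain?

Vowels present: q, o; each is a nucleus, giving 2 syllables.
Between /q/ (V1) and /o/ (V2): cluster /gj/ — /gj/ is itself a permitted onset, so the whole cluster goes right; preceding coda = ∅.
Syllabification: tq.gjoz.
Classifying each syllable: /tq/ (open), /gjoz/ (closed).
Open syllables: 1.

1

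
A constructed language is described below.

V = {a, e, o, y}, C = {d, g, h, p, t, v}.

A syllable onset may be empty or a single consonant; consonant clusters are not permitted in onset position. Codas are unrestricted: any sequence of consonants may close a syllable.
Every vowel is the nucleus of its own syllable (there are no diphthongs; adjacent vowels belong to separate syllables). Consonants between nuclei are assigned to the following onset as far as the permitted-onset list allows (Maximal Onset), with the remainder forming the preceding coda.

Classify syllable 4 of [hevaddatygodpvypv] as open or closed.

open

Nuclei (vowels): e, a, a, y, o, y → 6 syllables.
V1 /e/ – V2 /a/: /v/ is a single consonant, so it becomes the next onset.
V2 /a/ – V3 /a/: /dd/ splits as /d/ + /d/ (/d/ is the longest suffix that is a licit onset).
V3 /a/ – V4 /y/: just /t/ — single C goes to the following onset.
V4 /y/ – V5 /o/: /g/ → onset of the next syllable (single consonants are always licit onsets).
V5 /o/ – V6 /y/: /dpv/ splits as /dp/ + /v/ (/v/ is the longest suffix that is a licit onset).
Syllabification: he.vad.da.ty.godp.vypv.
Syllable 4 is /ty/; it ends in its nucleus with no coda, so it is open.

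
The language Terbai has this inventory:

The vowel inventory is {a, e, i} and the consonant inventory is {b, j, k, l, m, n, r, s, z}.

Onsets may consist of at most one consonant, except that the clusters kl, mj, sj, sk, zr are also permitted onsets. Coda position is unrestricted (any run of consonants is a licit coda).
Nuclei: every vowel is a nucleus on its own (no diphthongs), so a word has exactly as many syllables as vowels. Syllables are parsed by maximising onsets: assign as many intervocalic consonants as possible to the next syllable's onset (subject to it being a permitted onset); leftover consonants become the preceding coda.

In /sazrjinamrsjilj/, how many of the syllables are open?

1

Nuclei (vowels): a, i, a, i → 4 syllables.
σ1/σ2 boundary: /zrj/ — longest licit onset from the right is /j/, leaving /zr/ as coda.
σ2/σ3 boundary: /n/ is a single consonant, so it becomes the next onset.
σ3/σ4 boundary: /mrsj/ splits as /mr/ + /sj/ (/sj/ is the longest suffix that is a licit onset).
Syllabification: sazr.ji.namr.sjilj.
Classifying each syllable: /sazr/ (closed), /ji/ (open), /namr/ (closed), /sjilj/ (closed).
Open syllables: 1.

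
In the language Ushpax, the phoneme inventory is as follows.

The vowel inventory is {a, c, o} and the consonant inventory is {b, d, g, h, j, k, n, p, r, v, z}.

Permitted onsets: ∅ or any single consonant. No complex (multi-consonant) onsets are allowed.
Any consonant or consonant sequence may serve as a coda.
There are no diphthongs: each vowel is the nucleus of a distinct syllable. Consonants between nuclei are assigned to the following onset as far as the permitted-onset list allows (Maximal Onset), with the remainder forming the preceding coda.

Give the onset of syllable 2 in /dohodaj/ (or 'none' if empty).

h

Nuclei (vowels): o, o, a → 3 syllables.
Between /o/ (V1) and /o/ (V2): /h/ → onset of the next syllable (single consonants are always licit onsets).
Between /o/ (V2) and /a/ (V3): /d/ → onset of the next syllable (single consonants are always licit onsets).
Putting it together: do.ho.daj.
Syllable 2 is /ho/: onset /h/, nucleus /o/, coda ∅.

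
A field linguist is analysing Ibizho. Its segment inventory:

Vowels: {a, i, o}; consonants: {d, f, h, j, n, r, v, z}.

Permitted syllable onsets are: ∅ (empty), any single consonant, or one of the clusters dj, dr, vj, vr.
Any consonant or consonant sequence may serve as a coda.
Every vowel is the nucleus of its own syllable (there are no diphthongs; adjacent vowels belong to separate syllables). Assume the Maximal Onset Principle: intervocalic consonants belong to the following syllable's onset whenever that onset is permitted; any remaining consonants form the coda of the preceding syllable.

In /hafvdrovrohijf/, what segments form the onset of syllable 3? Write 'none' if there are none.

vr

The vowels are a, o, o, i — 4 nuclei, so 4 syllables.
/a…o/ gap (V1→V2): cluster /fvdr/ — the longest permitted-onset suffix is /dr/; onset = /dr/, preceding coda = /fv/.
/o…o/ gap (V2→V3): /vr/ — entire cluster is a permitted onset → onset /vr/, coda ∅.
/o…i/ gap (V3→V4): /h/ → onset of the next syllable (single consonants are always licit onsets).
Putting it together: hafv.dro.vro.hijf.
Syllable 3 is /vro/: onset /vr/, nucleus /o/, coda ∅.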